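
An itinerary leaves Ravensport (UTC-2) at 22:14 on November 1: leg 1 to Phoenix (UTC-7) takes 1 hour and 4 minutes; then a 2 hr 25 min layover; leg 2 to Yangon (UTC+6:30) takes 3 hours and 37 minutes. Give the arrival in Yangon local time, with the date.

Convert departure to UTC: 22:14 + 2:00 = 00:14 UTC on Nov 2.
Add 1 hour and 4 minutes leg 1 → 01:18 UTC.
Add 2 hours and 25 minutes layover in Phoenix → 03:43 UTC.
Add 3 hours 37 minutes leg 2 → 07:20 UTC.
Yangon is UTC+6:30, so local arrival = 07:20 + 6:30 = 13:50 on Nov 2.

13:50 on November 2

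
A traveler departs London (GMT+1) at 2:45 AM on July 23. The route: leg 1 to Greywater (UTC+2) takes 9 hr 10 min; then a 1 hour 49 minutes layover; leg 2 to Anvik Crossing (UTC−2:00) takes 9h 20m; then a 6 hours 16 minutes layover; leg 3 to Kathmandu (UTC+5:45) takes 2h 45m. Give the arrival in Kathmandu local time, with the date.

Convert departure to UTC: 2:45 AM − 1:00 = 1:45 AM UTC on Jul 23.
Add 9 hours 10 minutes leg 1 → 10:55 AM UTC.
Add 1 hour 49 minutes layover in Greywater → 12:44 PM UTC.
Add 9 hours 20 minutes leg 2 → 10:04 PM UTC.
Add 6 hours 16 minutes layover in Anvik Crossing → 4:20 AM UTC (Jul 24).
Add 2 hours 45 minutes leg 3 → 7:05 AM UTC.
Kathmandu is UTC+5:45, so local arrival = 7:05 AM + 5:45 = 12:50 PM on Jul 24.

12:50 PM on July 24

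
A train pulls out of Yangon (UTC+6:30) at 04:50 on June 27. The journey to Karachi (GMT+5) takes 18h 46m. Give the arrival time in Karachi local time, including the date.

22:06 on June 27

Convert departure to UTC: 04:50 − 6:30 = 22:20 UTC on Jun 26.
Add 18 hours 46 minutes travel time → 17:06 UTC (Jun 27).
Karachi is UTC+5:00, so local arrival = 17:06 + 5:00 = 22:06 on Jun 27.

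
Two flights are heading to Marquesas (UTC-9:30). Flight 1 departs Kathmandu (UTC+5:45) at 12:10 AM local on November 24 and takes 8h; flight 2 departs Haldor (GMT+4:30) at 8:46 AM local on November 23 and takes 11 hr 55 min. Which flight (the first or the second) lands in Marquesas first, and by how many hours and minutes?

the second, by 10 hours 14 minutes

Flight 1 in UTC: 12:10 AM − 5:45 = 6:25 PM on Nov 23.
+8 hours → arrive 2:25 AM UTC on Nov 24.
Flight 2 in UTC: 8:46 AM − 4:30 = 4:16 AM on Nov 23.
+11 hours 55 minutes → arrive 4:11 PM UTC on Nov 23.
Flight 2 lands earlier by 10 hours 14 minutes.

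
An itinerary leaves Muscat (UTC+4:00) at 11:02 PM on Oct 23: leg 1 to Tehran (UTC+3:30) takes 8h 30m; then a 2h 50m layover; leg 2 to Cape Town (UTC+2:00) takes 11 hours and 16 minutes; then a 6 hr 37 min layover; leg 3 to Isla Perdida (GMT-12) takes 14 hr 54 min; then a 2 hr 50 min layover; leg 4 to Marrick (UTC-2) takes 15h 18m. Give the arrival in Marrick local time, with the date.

Convert departure to UTC: 11:02 PM − 4:00 = 7:02 PM UTC on Oct 23.
Add 8 hours 30 minutes leg 1 → 3:32 AM UTC (Oct 24).
Add 2 hours and 50 minutes layover in Tehran → 6:22 AM UTC.
Add 11 hours 16 minutes leg 2 → 5:38 PM UTC.
Add 6 hours and 37 minutes layover in Cape Town → 12:15 AM UTC (Oct 25).
Add 14 hours and 54 minutes leg 3 → 3:09 PM UTC.
Add 2 hours and 50 minutes layover in Isla Perdida → 5:59 PM UTC.
Add 15 hours and 18 minutes leg 4 → 9:17 AM UTC (Oct 26).
Marrick is UTC−2:00, so local arrival = 9:17 AM − 2:00 = 7:17 AM on Oct 26.

7:17 AM on October 26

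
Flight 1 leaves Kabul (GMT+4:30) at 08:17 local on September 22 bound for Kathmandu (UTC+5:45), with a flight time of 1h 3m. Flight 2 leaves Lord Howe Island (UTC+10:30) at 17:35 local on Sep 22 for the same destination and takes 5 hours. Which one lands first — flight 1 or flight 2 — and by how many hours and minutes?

Flight 1 in UTC: 08:17 − 4:30 = 03:47 on Sep 22.
+1 hour and 3 minutes → arrive 04:50 UTC on Sep 22.
Flight 2 in UTC: 17:35 − 10:30 = 07:05 on Sep 22.
+5 hours → arrive 12:05 UTC on Sep 22.
Flight 1 lands earlier by 7 hours 15 minutes.

the first, by 7 hours 15 minutes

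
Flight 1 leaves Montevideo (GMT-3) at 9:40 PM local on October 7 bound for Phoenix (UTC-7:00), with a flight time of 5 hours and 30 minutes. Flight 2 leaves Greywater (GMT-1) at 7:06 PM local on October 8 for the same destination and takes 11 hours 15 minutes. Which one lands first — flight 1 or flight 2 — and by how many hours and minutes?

the first, by 25 hours 11 minutes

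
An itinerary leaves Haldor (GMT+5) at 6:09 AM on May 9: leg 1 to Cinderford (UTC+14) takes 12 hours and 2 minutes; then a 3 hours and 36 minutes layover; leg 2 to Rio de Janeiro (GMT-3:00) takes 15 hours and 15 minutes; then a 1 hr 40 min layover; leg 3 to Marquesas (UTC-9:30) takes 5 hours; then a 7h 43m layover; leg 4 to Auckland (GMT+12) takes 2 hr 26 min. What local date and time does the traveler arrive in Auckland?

12:51 PM on May 11

Convert departure to UTC: 6:09 AM − 5:00 = 1:09 AM UTC on May 9.
Add 12 hours 2 minutes leg 1 → 1:11 PM UTC.
Add 3 hours and 36 minutes layover in Cinderford → 4:47 PM UTC.
Add 15 hours 15 minutes leg 2 → 8:02 AM UTC (May 10).
Add 1 hour 40 minutes layover in Rio de Janeiro → 9:42 AM UTC.
Add 5 hours leg 3 → 2:42 PM UTC.
Add 7 hours 43 minutes layover in Marquesas → 10:25 PM UTC.
Add 2 hours 26 minutes leg 4 → 12:51 AM UTC (May 11).
Auckland is UTC+12:00, so local arrival = 12:51 AM + 12:00 = 12:51 PM on May 11.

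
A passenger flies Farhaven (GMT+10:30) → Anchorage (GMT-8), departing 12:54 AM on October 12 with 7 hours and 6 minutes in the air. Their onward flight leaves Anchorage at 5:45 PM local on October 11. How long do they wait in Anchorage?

4 hours 15 minutes

Convert departure to UTC: 12:54 AM − 10:30 = 2:24 PM UTC on Oct 11.
Add 7 hours 6 minutes flight time → 9:30 PM UTC.
Anchorage is UTC−8:00, so local arrival = 9:30 PM − 8:00 = 1:30 PM on Oct 11.
Layover = 5:45 PM − 1:30 PM = 4 hours 15 minutes.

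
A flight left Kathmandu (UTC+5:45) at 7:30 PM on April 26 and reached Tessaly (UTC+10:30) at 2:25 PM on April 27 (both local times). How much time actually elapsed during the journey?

Departure in UTC: 7:30 PM − 5:45 = 1:45 PM on Apr 26.
Arrival in UTC: 2:25 PM − 10:30 = 3:55 AM on Apr 27.
Elapsed = 3:55 AM − 1:45 PM (+1 day) = 14 hours 10 minutes.

14 hours 10 minutes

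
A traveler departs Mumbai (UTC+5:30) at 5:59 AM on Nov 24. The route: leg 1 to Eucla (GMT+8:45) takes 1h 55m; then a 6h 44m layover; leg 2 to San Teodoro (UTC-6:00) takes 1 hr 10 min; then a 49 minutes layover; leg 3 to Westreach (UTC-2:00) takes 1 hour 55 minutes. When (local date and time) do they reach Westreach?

11:02 AM on Nov 24

Convert departure to UTC: 5:59 AM − 5:30 = 12:29 AM UTC on Nov 24.
Add 1 hour 55 minutes leg 1 → 2:24 AM UTC.
Add 6 hours 44 minutes layover in Eucla → 9:08 AM UTC.
Add 1 hour and 10 minutes leg 2 → 10:18 AM UTC.
Add 49 minutes layover in San Teodoro → 11:07 AM UTC.
Add 1 hour and 55 minutes leg 3 → 1:02 PM UTC.
Westreach is UTC−2:00, so local arrival = 1:02 PM − 2:00 = 11:02 AM on Nov 24.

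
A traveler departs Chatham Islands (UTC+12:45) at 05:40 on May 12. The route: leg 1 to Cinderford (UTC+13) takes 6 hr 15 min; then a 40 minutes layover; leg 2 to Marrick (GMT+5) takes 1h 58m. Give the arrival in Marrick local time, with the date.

Convert departure to UTC: 05:40 − 12:45 = 16:55 UTC on May 11.
Add 6 hours and 15 minutes leg 1 → 23:10 UTC.
Add 40 minutes layover in Cinderford → 23:50 UTC.
Add 1 hour and 58 minutes leg 2 → 01:48 UTC (May 12).
Marrick is UTC+5:00, so local arrival = 01:48 + 5:00 = 06:48 on May 12.

06:48 on May 12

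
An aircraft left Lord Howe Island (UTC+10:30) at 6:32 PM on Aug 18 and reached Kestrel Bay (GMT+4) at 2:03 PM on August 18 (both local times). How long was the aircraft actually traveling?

Departure in UTC: 6:32 PM − 10:30 = 8:02 AM on Aug 18.
Arrival in UTC: 2:03 PM − 4:00 = 10:03 AM on Aug 18.
Elapsed = 10:03 AM − 8:02 AM = 2 hours 1 minute.

2 hours 1 minute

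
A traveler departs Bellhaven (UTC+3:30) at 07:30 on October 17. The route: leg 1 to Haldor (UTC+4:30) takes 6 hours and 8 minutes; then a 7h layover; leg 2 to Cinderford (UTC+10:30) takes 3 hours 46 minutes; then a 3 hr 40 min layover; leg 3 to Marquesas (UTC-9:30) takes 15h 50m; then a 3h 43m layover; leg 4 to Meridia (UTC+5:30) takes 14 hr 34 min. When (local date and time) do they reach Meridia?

16:11 on Oct 19

Convert departure to UTC: 07:30 − 3:30 = 04:00 UTC on Oct 17.
Add 6 hours 8 minutes leg 1 → 10:08 UTC.
Add 7 hours layover in Haldor → 17:08 UTC.
Add 3 hours and 46 minutes leg 2 → 20:54 UTC.
Add 3 hours and 40 minutes layover in Cinderford → 00:34 UTC (Oct 18).
Add 15 hours 50 minutes leg 3 → 16:24 UTC.
Add 3 hours and 43 minutes layover in Marquesas → 20:07 UTC.
Add 14 hours and 34 minutes leg 4 → 10:41 UTC (Oct 19).
Meridia is UTC+5:30, so local arrival = 10:41 + 5:30 = 16:11 on Oct 19.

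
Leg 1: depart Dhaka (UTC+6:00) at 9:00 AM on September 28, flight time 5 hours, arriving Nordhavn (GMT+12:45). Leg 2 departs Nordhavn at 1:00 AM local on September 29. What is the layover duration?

4 hours 15 minutes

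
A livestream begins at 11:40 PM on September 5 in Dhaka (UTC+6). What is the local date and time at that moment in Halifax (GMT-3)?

2:40 PM on September 5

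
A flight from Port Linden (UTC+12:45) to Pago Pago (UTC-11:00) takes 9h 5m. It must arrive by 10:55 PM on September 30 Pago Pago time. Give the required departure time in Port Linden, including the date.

Target arrival in UTC: 10:55 PM + 11:00 = 9:55 AM on Oct 1.
Subtract 9 hours and 5 minutes → departure 12:50 AM UTC on Oct 1.
Port Linden is UTC+12:45: 12:50 AM + 12:45 = 1:35 PM on Oct 1.

1:35 PM on Oct 1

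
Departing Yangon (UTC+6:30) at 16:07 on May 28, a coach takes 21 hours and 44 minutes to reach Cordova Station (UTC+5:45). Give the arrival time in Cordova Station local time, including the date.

Cordova Station is 0:45 behind Yangon.
After 21 hours and 44 minutes it is 13:51 (May 29) in Yangon.
Shift by the zone difference: 13:51 − 0:45 = 13:06 on May 29 in Cordova Station.

13:06 on May 29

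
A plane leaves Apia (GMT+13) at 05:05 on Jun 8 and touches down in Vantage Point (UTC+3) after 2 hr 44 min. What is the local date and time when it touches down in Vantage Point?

21:49 on June 7

Convert departure to UTC: 05:05 − 13:00 = 16:05 UTC on Jun 7.
Add 2 hours and 44 minutes travel time → 18:49 UTC.
Vantage Point is UTC+3:00, so local arrival = 18:49 + 3:00 = 21:49 on Jun 7.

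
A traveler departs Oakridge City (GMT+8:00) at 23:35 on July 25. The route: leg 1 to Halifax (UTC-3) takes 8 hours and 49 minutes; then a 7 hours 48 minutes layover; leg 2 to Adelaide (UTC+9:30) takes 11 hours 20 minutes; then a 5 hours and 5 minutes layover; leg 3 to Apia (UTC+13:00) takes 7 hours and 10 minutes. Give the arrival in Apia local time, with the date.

20:47 on Jul 27

Convert departure to UTC: 23:35 − 8:00 = 15:35 UTC on Jul 25.
Add 8 hours 49 minutes leg 1 → 00:24 UTC (Jul 26).
Add 7 hours and 48 minutes layover in Halifax → 08:12 UTC.
Add 11 hours and 20 minutes leg 2 → 19:32 UTC.
Add 5 hours 5 minutes layover in Adelaide → 00:37 UTC (Jul 27).
Add 7 hours 10 minutes leg 3 → 07:47 UTC.
Apia is UTC+13:00, so local arrival = 07:47 + 13:00 = 20:47 on Jul 27.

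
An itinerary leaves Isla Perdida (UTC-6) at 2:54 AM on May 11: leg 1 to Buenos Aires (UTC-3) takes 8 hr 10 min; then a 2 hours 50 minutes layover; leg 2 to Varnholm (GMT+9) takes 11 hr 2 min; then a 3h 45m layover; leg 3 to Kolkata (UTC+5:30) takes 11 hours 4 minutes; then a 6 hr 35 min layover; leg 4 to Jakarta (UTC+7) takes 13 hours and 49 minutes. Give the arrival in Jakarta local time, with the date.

1:09 AM on May 14

Convert departure to UTC: 2:54 AM + 6:00 = 8:54 AM UTC on May 11.
Add 8 hours 10 minutes leg 1 → 5:04 PM UTC.
Add 2 hours and 50 minutes layover in Buenos Aires → 7:54 PM UTC.
Add 11 hours 2 minutes leg 2 → 6:56 AM UTC (May 12).
Add 3 hours 45 minutes layover in Varnholm → 10:41 AM UTC.
Add 11 hours 4 minutes leg 3 → 9:45 PM UTC.
Add 6 hours 35 minutes layover in Kolkata → 4:20 AM UTC (May 13).
Add 13 hours 49 minutes leg 4 → 6:09 PM UTC.
Jakarta is UTC+7:00, so local arrival = 6:09 PM + 7:00 = 1:09 AM on May 14.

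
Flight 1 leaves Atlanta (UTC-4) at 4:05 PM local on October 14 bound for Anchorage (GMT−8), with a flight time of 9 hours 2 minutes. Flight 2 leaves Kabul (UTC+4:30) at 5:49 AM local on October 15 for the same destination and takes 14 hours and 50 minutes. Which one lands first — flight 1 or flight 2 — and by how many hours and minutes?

the first, by 11 hours 2 minutes

Flight 1 in UTC: 4:05 PM + 4:00 = 8:05 PM on Oct 14.
+9 hours 2 minutes → arrive 5:07 AM UTC on Oct 15.
Flight 2 in UTC: 5:49 AM − 4:30 = 1:19 AM on Oct 15.
+14 hours 50 minutes → arrive 4:09 PM UTC on Oct 15.
Flight 1 lands earlier by 11 hours 2 minutes.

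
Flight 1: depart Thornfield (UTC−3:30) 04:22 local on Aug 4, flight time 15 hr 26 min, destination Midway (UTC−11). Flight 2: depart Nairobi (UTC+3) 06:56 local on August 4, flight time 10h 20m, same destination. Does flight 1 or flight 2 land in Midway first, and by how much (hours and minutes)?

the second, by 9 hours 2 minutes

Flight 1 in UTC: 04:22 + 3:30 = 07:52 on Aug 4.
+15 hours 26 minutes → arrive 23:18 UTC on Aug 4.
Flight 2 in UTC: 06:56 − 3:00 = 03:56 on Aug 4.
+10 hours 20 minutes → arrive 14:16 UTC on Aug 4.
Flight 2 lands earlier by 9 hours 2 minutes.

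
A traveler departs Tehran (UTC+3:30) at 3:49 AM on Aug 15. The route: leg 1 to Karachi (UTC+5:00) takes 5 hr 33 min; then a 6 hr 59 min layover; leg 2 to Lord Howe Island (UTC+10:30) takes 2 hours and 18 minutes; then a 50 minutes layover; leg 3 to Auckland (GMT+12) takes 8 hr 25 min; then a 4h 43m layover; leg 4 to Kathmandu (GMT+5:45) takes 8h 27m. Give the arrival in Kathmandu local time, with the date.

Convert departure to UTC: 3:49 AM − 3:30 = 12:19 AM UTC on Aug 15.
Add 5 hours and 33 minutes leg 1 → 5:52 AM UTC.
Add 6 hours and 59 minutes layover in Karachi → 12:51 PM UTC.
Add 2 hours 18 minutes leg 2 → 3:09 PM UTC.
Add 50 minutes layover in Lord Howe Island → 3:59 PM UTC.
Add 8 hours and 25 minutes leg 3 → 12:24 AM UTC (Aug 16).
Add 4 hours and 43 minutes layover in Auckland → 5:07 AM UTC.
Add 8 hours and 27 minutes leg 4 → 1:34 PM UTC.
Kathmandu is UTC+5:45, so local arrival = 1:34 PM + 5:45 = 7:19 PM on Aug 16.

7:19 PM on August 16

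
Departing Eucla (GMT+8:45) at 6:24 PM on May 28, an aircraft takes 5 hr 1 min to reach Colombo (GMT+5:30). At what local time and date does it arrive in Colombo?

8:10 PM on May 28

Convert departure to UTC: 6:24 PM − 8:45 = 9:39 AM UTC on May 28.
Add 5 hours and 1 minute travel time → 2:40 PM UTC.
Colombo is UTC+5:30, so local arrival = 2:40 PM + 5:30 = 8:10 PM on May 28.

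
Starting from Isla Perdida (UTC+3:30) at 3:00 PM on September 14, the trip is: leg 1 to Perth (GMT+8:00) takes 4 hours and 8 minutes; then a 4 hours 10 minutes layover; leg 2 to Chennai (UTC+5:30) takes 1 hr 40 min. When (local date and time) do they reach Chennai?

Convert departure to UTC: 3:00 PM − 3:30 = 11:30 AM UTC on Sep 14.
Add 4 hours 8 minutes leg 1 → 3:38 PM UTC.
Add 4 hours 10 minutes layover in Perth → 7:48 PM UTC.
Add 1 hour and 40 minutes leg 2 → 9:28 PM UTC.
Chennai is UTC+5:30, so local arrival = 9:28 PM + 5:30 = 2:58 AM on Sep 15.

2:58 AM on September 15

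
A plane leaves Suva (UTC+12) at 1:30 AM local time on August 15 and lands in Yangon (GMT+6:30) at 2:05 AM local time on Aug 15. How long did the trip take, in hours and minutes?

Departure in UTC: 1:30 AM − 12:00 = 1:30 PM on Aug 14.
Arrival in UTC: 2:05 AM − 6:30 = 7:35 PM on Aug 14.
Elapsed = 7:35 PM − 1:30 PM = 6 hours 5 minutes.

6 hours 5 minutes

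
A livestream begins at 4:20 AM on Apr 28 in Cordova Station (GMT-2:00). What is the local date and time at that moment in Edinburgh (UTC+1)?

7:20 AM on Apr 28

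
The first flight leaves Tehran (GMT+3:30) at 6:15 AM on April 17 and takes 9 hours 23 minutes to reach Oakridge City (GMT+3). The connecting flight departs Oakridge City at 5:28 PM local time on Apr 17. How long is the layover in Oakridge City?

Convert departure to UTC: 6:15 AM − 3:30 = 2:45 AM UTC on Apr 17.
Add 9 hours and 23 minutes flight time → 12:08 PM UTC.
Oakridge City is UTC+3:00, so local arrival = 12:08 PM + 3:00 = 3:08 PM on Apr 17.
Layover = 5:28 PM − 3:08 PM = 2 hours 20 minutes.

2 hours 20 minutes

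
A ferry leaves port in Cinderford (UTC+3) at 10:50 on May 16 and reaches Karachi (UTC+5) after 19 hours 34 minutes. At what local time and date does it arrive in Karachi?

Convert departure to UTC: 10:50 − 3:00 = 07:50 UTC on May 16.
Add 19 hours 34 minutes travel time → 03:24 UTC (May 17).
Karachi is UTC+5:00, so local arrival = 03:24 + 5:00 = 08:24 on May 17.

08:24 on May 17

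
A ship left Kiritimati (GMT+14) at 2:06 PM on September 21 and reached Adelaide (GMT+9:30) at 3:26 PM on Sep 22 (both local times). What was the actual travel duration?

Departure in UTC: 2:06 PM − 14:00 = 12:06 AM on Sep 21.
Arrival in UTC: 3:26 PM − 9:30 = 5:56 AM on Sep 22.
Elapsed = 5:56 AM − 12:06 AM (+1 day) = 29 hours 50 minutes.

29 hours 50 minutes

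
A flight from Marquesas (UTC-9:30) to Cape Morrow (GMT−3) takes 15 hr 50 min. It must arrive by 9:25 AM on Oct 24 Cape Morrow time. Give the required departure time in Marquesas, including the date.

Target arrival in UTC: 9:25 AM + 3:00 = 12:25 PM on Oct 24.
Subtract 15 hours 50 minutes → departure 8:35 PM UTC on Oct 23.
Marquesas is UTC−9:30: 8:35 PM − 9:30 = 11:05 AM on Oct 23.

11:05 AM on October 23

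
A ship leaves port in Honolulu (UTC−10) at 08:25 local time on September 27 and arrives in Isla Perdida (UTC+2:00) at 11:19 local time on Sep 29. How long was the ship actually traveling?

Isla Perdida is 12:00 ahead of Honolulu.
Clock-face elapsed time (ignoring zones) is 50 hours 54 minutes.
Actual elapsed = 50 hours 54 minutes − 12:00 = 38 hours 54 minutes.

38 hours 54 minutes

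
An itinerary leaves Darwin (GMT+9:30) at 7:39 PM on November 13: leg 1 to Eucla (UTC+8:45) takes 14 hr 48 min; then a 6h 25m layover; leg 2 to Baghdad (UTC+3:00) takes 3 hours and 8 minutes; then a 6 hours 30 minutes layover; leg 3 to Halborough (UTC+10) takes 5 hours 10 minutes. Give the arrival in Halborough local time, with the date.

Convert departure to UTC: 7:39 PM − 9:30 = 10:09 AM UTC on Nov 13.
Add 14 hours and 48 minutes leg 1 → 12:57 AM UTC (Nov 14).
Add 6 hours 25 minutes layover in Eucla → 7:22 AM UTC.
Add 3 hours 8 minutes leg 2 → 10:30 AM UTC.
Add 6 hours 30 minutes layover in Baghdad → 5:00 PM UTC.
Add 5 hours 10 minutes leg 3 → 10:10 PM UTC.
Halborough is UTC+10:00, so local arrival = 10:10 PM + 10:00 = 8:10 AM on Nov 15.

8:10 AM on November 15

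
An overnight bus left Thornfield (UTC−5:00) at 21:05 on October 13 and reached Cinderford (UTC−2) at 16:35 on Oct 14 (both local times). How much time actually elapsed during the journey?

16 hours 30 minutes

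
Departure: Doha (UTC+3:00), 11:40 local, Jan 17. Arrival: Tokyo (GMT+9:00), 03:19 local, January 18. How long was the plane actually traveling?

Tokyo is 6:00 ahead of Doha.
Clock-face elapsed time (ignoring zones) is 15 hours 39 minutes.
Actual elapsed = 15 hours 39 minutes − 6:00 = 9 hours 39 minutes.

9 hours 39 minutes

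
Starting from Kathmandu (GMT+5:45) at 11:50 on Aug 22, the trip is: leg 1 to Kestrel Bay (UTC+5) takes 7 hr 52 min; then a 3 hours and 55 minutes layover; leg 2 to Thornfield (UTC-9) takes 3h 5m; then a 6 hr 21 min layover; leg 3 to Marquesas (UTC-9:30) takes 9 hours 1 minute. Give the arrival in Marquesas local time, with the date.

02:49 on August 23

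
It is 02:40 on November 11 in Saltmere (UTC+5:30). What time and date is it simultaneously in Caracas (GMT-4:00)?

17:10 on Nov 10

In UTC: 02:40 − 5:30 = 21:10 on Nov 10.
Caracas is UTC−4:00: 21:10 − 4:00 = 17:10 on Nov 10.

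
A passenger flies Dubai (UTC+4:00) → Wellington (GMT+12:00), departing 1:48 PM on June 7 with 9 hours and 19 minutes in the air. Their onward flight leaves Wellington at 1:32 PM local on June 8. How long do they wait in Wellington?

6 hours 25 minutes

Convert departure to UTC: 1:48 PM − 4:00 = 9:48 AM UTC on Jun 7.
Add 9 hours 19 minutes flight time → 7:07 PM UTC.
Wellington is UTC+12:00, so local arrival = 7:07 PM + 12:00 = 7:07 AM on Jun 8.
Layover = 1:32 PM − 7:07 AM = 6 hours 25 minutes.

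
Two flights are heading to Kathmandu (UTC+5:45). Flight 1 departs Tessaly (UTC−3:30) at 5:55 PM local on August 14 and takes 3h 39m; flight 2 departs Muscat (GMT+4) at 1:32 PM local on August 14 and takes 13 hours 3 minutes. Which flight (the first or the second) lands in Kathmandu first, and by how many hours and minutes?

the second, by 2 hours 29 minutes

Flight 1 in UTC: 5:55 PM + 3:30 = 9:25 PM on Aug 14.
+3 hours 39 minutes → arrive 1:04 AM UTC on Aug 15.
Flight 2 in UTC: 1:32 PM − 4:00 = 9:32 AM on Aug 14.
+13 hours and 3 minutes → arrive 10:35 PM UTC on Aug 14.
Flight 2 lands earlier by 2 hours 29 minutes.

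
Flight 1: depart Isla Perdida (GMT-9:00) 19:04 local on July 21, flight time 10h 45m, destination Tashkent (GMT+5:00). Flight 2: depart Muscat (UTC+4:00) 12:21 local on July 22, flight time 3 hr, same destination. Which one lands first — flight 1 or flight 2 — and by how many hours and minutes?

the second, by 3 hours 28 minutes

Flight 1 in UTC: 19:04 + 9:00 = 04:04 on Jul 22.
+10 hours and 45 minutes → arrive 14:49 UTC on Jul 22.
Flight 2 in UTC: 12:21 − 4:00 = 08:21 on Jul 22.
+3 hours → arrive 11:21 UTC on Jul 22.
Flight 2 lands earlier by 3 hours 28 minutes.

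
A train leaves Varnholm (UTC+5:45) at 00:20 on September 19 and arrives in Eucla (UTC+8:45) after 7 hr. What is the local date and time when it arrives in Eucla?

10:20 on September 19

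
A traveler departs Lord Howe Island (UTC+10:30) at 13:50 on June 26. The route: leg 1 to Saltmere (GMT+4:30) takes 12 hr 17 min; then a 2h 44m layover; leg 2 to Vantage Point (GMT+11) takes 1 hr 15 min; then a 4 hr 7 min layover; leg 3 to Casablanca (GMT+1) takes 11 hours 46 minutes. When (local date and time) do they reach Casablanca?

Convert departure to UTC: 13:50 − 10:30 = 03:20 UTC on Jun 26.
Add 12 hours and 17 minutes leg 1 → 15:37 UTC.
Add 2 hours and 44 minutes layover in Saltmere → 18:21 UTC.
Add 1 hour 15 minutes leg 2 → 19:36 UTC.
Add 4 hours and 7 minutes layover in Vantage Point → 23:43 UTC.
Add 11 hours 46 minutes leg 3 → 11:29 UTC (Jun 27).
Casablanca is UTC+1:00, so local arrival = 11:29 + 1:00 = 12:29 on Jun 27.

12:29 on Jun 27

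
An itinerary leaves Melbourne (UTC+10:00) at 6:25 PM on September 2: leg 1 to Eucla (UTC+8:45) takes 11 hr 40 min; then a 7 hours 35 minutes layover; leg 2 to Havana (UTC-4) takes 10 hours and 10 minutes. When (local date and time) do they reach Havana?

Convert departure to UTC: 6:25 PM − 10:00 = 8:25 AM UTC on Sep 2.
Add 11 hours and 40 minutes leg 1 → 8:05 PM UTC.
Add 7 hours and 35 minutes layover in Eucla → 3:40 AM UTC (Sep 3).
Add 10 hours 10 minutes leg 2 → 1:50 PM UTC.
Havana is UTC−4:00, so local arrival = 1:50 PM − 4:00 = 9:50 AM on Sep 3.

9:50 AM on September 3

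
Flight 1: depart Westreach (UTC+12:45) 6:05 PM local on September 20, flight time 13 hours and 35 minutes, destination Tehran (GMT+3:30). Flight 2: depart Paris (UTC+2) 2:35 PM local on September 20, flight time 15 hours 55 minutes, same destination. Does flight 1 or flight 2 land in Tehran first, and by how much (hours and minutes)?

Flight 1 in UTC: 6:05 PM − 12:45 = 5:20 AM on Sep 20.
+13 hours 35 minutes → arrive 6:55 PM UTC on Sep 20.
Flight 2 in UTC: 2:35 PM − 2:00 = 12:35 PM on Sep 20.
+15 hours 55 minutes → arrive 4:30 AM UTC on Sep 21.
Flight 1 lands earlier by 9 hours 35 minutes.

the first, by 9 hours 35 minutes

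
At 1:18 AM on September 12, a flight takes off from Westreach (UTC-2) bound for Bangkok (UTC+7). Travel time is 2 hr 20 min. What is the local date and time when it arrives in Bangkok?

12:38 PM on September 12

Bangkok is 9:00 ahead of Westreach.
After 2 hours and 20 minutes it is 3:38 AM in Westreach.
Shift by the zone difference: 3:38 AM + 9:00 = 12:38 PM on Sep 12 in Bangkok.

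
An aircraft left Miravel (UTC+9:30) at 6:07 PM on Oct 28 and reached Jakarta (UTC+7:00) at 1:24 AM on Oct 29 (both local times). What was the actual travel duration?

Jakarta is 2:30 behind Miravel.
Clock-face elapsed time (ignoring zones) is 7 hours 17 minutes.
Actual elapsed = 7 hours 17 minutes + 2:30 = 9 hours 47 minutes.

9 hours 47 minutes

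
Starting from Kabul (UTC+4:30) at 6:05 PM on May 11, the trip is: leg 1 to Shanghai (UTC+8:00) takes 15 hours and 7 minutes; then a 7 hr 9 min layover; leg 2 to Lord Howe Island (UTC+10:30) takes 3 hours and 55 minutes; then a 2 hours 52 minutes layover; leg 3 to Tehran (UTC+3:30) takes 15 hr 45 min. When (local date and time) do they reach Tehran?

Convert departure to UTC: 6:05 PM − 4:30 = 1:35 PM UTC on May 11.
Add 15 hours 7 minutes leg 1 → 4:42 AM UTC (May 12).
Add 7 hours and 9 minutes layover in Shanghai → 11:51 AM UTC.
Add 3 hours and 55 minutes leg 2 → 3:46 PM UTC.
Add 2 hours and 52 minutes layover in Lord Howe Island → 6:38 PM UTC.
Add 15 hours and 45 minutes leg 3 → 10:23 AM UTC (May 13).
Tehran is UTC+3:30, so local arrival = 10:23 AM + 3:30 = 1:53 PM on May 13.

1:53 PM on May 13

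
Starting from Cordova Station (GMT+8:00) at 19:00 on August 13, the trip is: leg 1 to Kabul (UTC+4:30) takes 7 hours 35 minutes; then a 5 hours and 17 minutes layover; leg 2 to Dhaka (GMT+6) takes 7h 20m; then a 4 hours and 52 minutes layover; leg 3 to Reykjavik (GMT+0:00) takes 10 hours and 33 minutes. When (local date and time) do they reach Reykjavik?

Convert departure to UTC: 19:00 − 8:00 = 11:00 UTC on Aug 13.
Add 7 hours 35 minutes leg 1 → 18:35 UTC.
Add 5 hours 17 minutes layover in Kabul → 23:52 UTC.
Add 7 hours and 20 minutes leg 2 → 07:12 UTC (Aug 14).
Add 4 hours and 52 minutes layover in Dhaka → 12:04 UTC.
Add 10 hours 33 minutes leg 3 → 22:37 UTC.
Reykjavik is UTC+0, so local arrival is the same: 22:37 on Aug 14.

22:37 on August 14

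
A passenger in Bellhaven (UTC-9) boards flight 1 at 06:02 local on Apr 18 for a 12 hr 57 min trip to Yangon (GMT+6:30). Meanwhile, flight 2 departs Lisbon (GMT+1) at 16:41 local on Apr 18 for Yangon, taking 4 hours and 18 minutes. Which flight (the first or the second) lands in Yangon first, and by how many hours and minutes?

the second, by 8 hours

Flight 1 in UTC: 06:02 + 9:00 = 15:02 on Apr 18.
+12 hours and 57 minutes → arrive 03:59 UTC on Apr 19.
Flight 2 in UTC: 16:41 − 1:00 = 15:41 on Apr 18.
+4 hours and 18 minutes → arrive 19:59 UTC on Apr 18.
Flight 2 lands earlier by 8 hours.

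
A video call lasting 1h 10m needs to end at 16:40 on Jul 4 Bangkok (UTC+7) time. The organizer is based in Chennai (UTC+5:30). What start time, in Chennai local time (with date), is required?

14:00 on July 4

Target end time in UTC: 16:40 − 7:00 = 09:40 on Jul 4.
Subtract 1 hour 10 minutes → start 08:30 UTC on Jul 4.
Chennai is UTC+5:30: 08:30 + 5:30 = 14:00 on Jul 4.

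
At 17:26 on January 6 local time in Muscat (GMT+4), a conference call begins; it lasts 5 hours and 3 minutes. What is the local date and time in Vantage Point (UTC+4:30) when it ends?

22:59 on January 6

Convert start to UTC: 17:26 − 4:00 = 13:26 UTC on Jan 6.
Add 5 hours 3 minutes duration → 18:29 UTC.
Vantage Point is UTC+4:30, so local end time = 18:29 + 4:30 = 22:59 on Jan 6.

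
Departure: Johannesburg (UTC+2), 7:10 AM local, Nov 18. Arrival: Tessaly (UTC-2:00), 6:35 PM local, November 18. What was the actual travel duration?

Departure in UTC: 7:10 AM − 2:00 = 5:10 AM on Nov 18.
Arrival in UTC: 6:35 PM + 2:00 = 8:35 PM on Nov 18.
Elapsed = 8:35 PM − 5:10 AM = 15 hours 25 minutes.

15 hours 25 minutes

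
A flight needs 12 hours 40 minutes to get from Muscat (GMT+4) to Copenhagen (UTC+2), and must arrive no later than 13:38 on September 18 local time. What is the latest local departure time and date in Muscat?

02:58 on Sep 18

Target arrival in UTC: 13:38 − 2:00 = 11:38 on Sep 18.
Subtract 12 hours 40 minutes → departure 22:58 UTC on Sep 17.
Muscat is UTC+4:00: 22:58 + 4:00 = 02:58 on Sep 18.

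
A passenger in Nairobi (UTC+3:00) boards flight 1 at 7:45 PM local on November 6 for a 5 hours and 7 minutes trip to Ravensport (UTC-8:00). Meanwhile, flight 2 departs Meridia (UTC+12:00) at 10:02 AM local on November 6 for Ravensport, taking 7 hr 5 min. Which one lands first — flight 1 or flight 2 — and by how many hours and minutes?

Flight 1 in UTC: 7:45 PM − 3:00 = 4:45 PM on Nov 6.
+5 hours 7 minutes → arrive 9:52 PM UTC on Nov 6.
Flight 2 in UTC: 10:02 AM − 12:00 = 10:02 PM on Nov 5.
+7 hours and 5 minutes → arrive 5:07 AM UTC on Nov 6.
Flight 2 lands earlier by 16 hours 45 minutes.

the second, by 16 hours 45 minutes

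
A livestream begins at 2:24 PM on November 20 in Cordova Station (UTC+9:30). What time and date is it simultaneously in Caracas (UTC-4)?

Caracas is 13:30 behind Cordova Station.
Shift by the zone difference: 2:24 PM − 13:30 = 12:54 AM on Nov 20 in Caracas.

12:54 AM on November 20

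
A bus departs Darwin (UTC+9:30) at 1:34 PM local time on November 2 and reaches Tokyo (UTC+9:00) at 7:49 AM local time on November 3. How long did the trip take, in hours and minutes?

18 hours 45 minutes

Departure in UTC: 1:34 PM − 9:30 = 4:04 AM on Nov 2.
Arrival in UTC: 7:49 AM − 9:00 = 10:49 PM on Nov 2.
Elapsed = 10:49 PM − 4:04 AM = 18 hours 45 minutes.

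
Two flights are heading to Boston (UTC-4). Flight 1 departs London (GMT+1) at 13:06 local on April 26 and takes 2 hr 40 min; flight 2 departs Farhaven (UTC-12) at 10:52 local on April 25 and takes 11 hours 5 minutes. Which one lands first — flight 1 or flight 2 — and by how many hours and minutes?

Flight 1 in UTC: 13:06 − 1:00 = 12:06 on Apr 26.
+2 hours 40 minutes → arrive 14:46 UTC on Apr 26.
Flight 2 in UTC: 10:52 + 12:00 = 22:52 on Apr 25.
+11 hours 5 minutes → arrive 09:57 UTC on Apr 26.
Flight 2 lands earlier by 4 hours 49 minutes.

the second, by 4 hours 49 minutes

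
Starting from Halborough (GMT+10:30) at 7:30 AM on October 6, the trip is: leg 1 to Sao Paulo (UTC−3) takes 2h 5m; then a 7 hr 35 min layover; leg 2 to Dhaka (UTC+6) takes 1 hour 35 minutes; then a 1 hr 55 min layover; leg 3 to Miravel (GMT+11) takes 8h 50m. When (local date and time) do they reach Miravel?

Convert departure to UTC: 7:30 AM − 10:30 = 9:00 PM UTC on Oct 5.
Add 2 hours 5 minutes leg 1 → 11:05 PM UTC.
Add 7 hours 35 minutes layover in Sao Paulo → 6:40 AM UTC (Oct 6).
Add 1 hour 35 minutes leg 2 → 8:15 AM UTC.
Add 1 hour and 55 minutes layover in Dhaka → 10:10 AM UTC.
Add 8 hours and 50 minutes leg 3 → 7:00 PM UTC.
Miravel is UTC+11:00, so local arrival = 7:00 PM + 11:00 = 6:00 AM on Oct 7.

6:00 AM on October 7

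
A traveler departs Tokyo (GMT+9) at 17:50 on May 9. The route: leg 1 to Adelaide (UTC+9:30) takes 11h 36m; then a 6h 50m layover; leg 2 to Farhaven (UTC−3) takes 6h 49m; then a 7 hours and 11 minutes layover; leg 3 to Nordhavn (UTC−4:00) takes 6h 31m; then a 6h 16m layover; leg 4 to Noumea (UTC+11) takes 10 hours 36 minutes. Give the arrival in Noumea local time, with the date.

03:39 on May 12

Convert departure to UTC: 17:50 − 9:00 = 08:50 UTC on May 9.
Add 11 hours and 36 minutes leg 1 → 20:26 UTC.
Add 6 hours 50 minutes layover in Adelaide → 03:16 UTC (May 10).
Add 6 hours and 49 minutes leg 2 → 10:05 UTC.
Add 7 hours 11 minutes layover in Farhaven → 17:16 UTC.
Add 6 hours and 31 minutes leg 3 → 23:47 UTC.
Add 6 hours and 16 minutes layover in Nordhavn → 06:03 UTC (May 11).
Add 10 hours and 36 minutes leg 4 → 16:39 UTC.
Noumea is UTC+11:00, so local arrival = 16:39 + 11:00 = 03:39 on May 12.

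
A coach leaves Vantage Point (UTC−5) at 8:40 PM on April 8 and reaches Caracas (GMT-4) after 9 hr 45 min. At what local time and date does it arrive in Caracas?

7:25 AM on Apr 9

Convert departure to UTC: 8:40 PM + 5:00 = 1:40 AM UTC on Apr 9.
Add 9 hours and 45 minutes travel time → 11:25 AM UTC.
Caracas is UTC−4:00, so local arrival = 11:25 AM − 4:00 = 7:25 AM on Apr 9.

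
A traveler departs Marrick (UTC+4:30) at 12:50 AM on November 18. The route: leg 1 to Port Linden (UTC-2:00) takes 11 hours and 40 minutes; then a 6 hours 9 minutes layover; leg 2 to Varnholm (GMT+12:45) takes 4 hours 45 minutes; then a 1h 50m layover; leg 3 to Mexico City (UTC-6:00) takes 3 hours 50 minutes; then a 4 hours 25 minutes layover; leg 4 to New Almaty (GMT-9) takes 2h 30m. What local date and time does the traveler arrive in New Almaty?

10:29 PM on Nov 18

Convert departure to UTC: 12:50 AM − 4:30 = 8:20 PM UTC on Nov 17.
Add 11 hours and 40 minutes leg 1 → 8:00 AM UTC (Nov 18).
Add 6 hours 9 minutes layover in Port Linden → 2:09 PM UTC.
Add 4 hours and 45 minutes leg 2 → 6:54 PM UTC.
Add 1 hour and 50 minutes layover in Varnholm → 8:44 PM UTC.
Add 3 hours and 50 minutes leg 3 → 12:34 AM UTC (Nov 19).
Add 4 hours 25 minutes layover in Mexico City → 4:59 AM UTC.
Add 2 hours and 30 minutes leg 4 → 7:29 AM UTC.
New Almaty is UTC−9:00, so local arrival = 7:29 AM − 9:00 = 10:29 PM on Nov 18.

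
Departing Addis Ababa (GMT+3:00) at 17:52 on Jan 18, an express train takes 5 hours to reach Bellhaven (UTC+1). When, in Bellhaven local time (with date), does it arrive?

Convert departure to UTC: 17:52 − 3:00 = 14:52 UTC on Jan 18.
Add 5 hours travel time → 19:52 UTC.
Bellhaven is UTC+1:00, so local arrival = 19:52 + 1:00 = 20:52 on Jan 18.

20:52 on January 18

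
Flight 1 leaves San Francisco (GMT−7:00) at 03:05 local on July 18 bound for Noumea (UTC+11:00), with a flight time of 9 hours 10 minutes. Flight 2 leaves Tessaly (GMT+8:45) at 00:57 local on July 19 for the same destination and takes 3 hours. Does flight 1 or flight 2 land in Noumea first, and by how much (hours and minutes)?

the second, by 3 minutes

Flight 1 in UTC: 03:05 + 7:00 = 10:05 on Jul 18.
+9 hours 10 minutes → arrive 19:15 UTC on Jul 18.
Flight 2 in UTC: 00:57 − 8:45 = 16:12 on Jul 18.
+3 hours → arrive 19:12 UTC on Jul 18.
Flight 2 lands earlier by 3 minutes.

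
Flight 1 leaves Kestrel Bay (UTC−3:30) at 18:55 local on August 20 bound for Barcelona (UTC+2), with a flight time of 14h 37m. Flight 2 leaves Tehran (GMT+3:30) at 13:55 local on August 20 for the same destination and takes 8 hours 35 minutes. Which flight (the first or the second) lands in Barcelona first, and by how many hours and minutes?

the second, by 18 hours 2 minutes

Flight 1 in UTC: 18:55 + 3:30 = 22:25 on Aug 20.
+14 hours and 37 minutes → arrive 13:02 UTC on Aug 21.
Flight 2 in UTC: 13:55 − 3:30 = 10:25 on Aug 20.
+8 hours and 35 minutes → arrive 19:00 UTC on Aug 20.
Flight 2 lands earlier by 18 hours 2 minutes.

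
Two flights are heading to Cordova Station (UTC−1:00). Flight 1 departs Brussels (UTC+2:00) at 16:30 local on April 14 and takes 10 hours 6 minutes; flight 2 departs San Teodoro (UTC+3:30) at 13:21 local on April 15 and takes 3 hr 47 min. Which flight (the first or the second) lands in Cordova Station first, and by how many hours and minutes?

the first, by 13 hours 2 minutes

Flight 1 in UTC: 16:30 − 2:00 = 14:30 on Apr 14.
+10 hours 6 minutes → arrive 00:36 UTC on Apr 15.
Flight 2 in UTC: 13:21 − 3:30 = 09:51 on Apr 15.
+3 hours 47 minutes → arrive 13:38 UTC on Apr 15.
Flight 1 lands earlier by 13 hours 2 minutes.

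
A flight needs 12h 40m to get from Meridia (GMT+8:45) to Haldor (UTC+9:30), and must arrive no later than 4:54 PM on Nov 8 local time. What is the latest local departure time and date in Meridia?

Target arrival in UTC: 4:54 PM − 9:30 = 7:24 AM on Nov 8.
Subtract 12 hours 40 minutes → departure 6:44 PM UTC on Nov 7.
Meridia is UTC+8:45: 6:44 PM + 8:45 = 3:29 AM on Nov 8.

3:29 AM on Nov 8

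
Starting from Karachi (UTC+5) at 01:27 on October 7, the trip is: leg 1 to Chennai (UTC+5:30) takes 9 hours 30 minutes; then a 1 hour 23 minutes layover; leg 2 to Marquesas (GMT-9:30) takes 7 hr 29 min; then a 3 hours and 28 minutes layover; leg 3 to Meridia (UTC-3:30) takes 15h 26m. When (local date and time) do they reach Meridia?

Convert departure to UTC: 01:27 − 5:00 = 20:27 UTC on Oct 6.
Add 9 hours 30 minutes leg 1 → 05:57 UTC (Oct 7).
Add 1 hour and 23 minutes layover in Chennai → 07:20 UTC.
Add 7 hours 29 minutes leg 2 → 14:49 UTC.
Add 3 hours and 28 minutes layover in Marquesas → 18:17 UTC.
Add 15 hours and 26 minutes leg 3 → 09:43 UTC (Oct 8).
Meridia is UTC−3:30, so local arrival = 09:43 − 3:30 = 06:13 on Oct 8.

06:13 on Oct 8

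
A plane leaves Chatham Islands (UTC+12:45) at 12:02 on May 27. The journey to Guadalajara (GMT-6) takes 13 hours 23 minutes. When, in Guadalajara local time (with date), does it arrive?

06:40 on May 27

Convert departure to UTC: 12:02 − 12:45 = 23:17 UTC on May 26.
Add 13 hours 23 minutes travel time → 12:40 UTC (May 27).
Guadalajara is UTC−6:00, so local arrival = 12:40 − 6:00 = 06:40 on May 27.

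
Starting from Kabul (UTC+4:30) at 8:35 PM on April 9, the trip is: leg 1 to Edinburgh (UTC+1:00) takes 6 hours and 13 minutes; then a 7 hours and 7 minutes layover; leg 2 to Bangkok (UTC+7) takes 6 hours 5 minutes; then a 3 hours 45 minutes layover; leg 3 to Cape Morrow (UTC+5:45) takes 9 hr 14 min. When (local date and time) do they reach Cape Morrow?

6:14 AM on Apr 11

Convert departure to UTC: 8:35 PM − 4:30 = 4:05 PM UTC on Apr 9.
Add 6 hours and 13 minutes leg 1 → 10:18 PM UTC.
Add 7 hours 7 minutes layover in Edinburgh → 5:25 AM UTC (Apr 10).
Add 6 hours 5 minutes leg 2 → 11:30 AM UTC.
Add 3 hours and 45 minutes layover in Bangkok → 3:15 PM UTC.
Add 9 hours 14 minutes leg 3 → 12:29 AM UTC (Apr 11).
Cape Morrow is UTC+5:45, so local arrival = 12:29 AM + 5:45 = 6:14 AM on Apr 11.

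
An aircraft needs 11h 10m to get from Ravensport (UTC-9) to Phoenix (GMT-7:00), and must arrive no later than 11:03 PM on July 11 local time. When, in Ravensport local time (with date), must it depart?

9:53 AM on Jul 11

Target arrival in UTC: 11:03 PM + 7:00 = 6:03 AM on Jul 12.
Subtract 11 hours and 10 minutes → departure 6:53 PM UTC on Jul 11.
Ravensport is UTC−9:00: 6:53 PM − 9:00 = 9:53 AM on Jul 11.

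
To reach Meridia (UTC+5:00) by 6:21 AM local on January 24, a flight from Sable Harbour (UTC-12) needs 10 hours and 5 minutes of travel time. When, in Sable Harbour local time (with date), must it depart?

3:16 AM on January 23

Target arrival in UTC: 6:21 AM − 5:00 = 1:21 AM on Jan 24.
Subtract 10 hours and 5 minutes → departure 3:16 PM UTC on Jan 23.
Sable Harbour is UTC−12:00: 3:16 PM − 12:00 = 3:16 AM on Jan 23.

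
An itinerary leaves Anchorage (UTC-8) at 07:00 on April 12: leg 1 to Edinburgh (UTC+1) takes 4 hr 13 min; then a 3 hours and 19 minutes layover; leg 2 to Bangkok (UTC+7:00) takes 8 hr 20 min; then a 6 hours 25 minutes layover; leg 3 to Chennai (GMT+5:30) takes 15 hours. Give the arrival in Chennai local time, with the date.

09:47 on April 14

Convert departure to UTC: 07:00 + 8:00 = 15:00 UTC on Apr 12.
Add 4 hours 13 minutes leg 1 → 19:13 UTC.
Add 3 hours and 19 minutes layover in Edinburgh → 22:32 UTC.
Add 8 hours and 20 minutes leg 2 → 06:52 UTC (Apr 13).
Add 6 hours 25 minutes layover in Bangkok → 13:17 UTC.
Add 15 hours leg 3 → 04:17 UTC (Apr 14).
Chennai is UTC+5:30, so local arrival = 04:17 + 5:30 = 09:47 on Apr 14.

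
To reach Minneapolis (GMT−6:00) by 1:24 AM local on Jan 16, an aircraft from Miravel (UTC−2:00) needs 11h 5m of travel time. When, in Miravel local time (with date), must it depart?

6:19 PM on January 15

Target arrival in UTC: 1:24 AM + 6:00 = 7:24 AM on Jan 16.
Subtract 11 hours and 5 minutes → departure 8:19 PM UTC on Jan 15.
Miravel is UTC−2:00: 8:19 PM − 2:00 = 6:19 PM on Jan 15.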